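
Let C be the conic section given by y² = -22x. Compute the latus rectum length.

Vertex (0, 0); 4p = -22 so p = -11/2. Opens left.
Latus rectum length = |4p| = 22.

22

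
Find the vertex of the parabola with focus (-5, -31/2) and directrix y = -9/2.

(-5, -10)

The vertex is the midpoint between the focus and the directrix along the axis of symmetry.
Axis is vertical (directrix is horizontal). Vertex y-coordinate = (-31/2 + (-9/2))/2 = -10; x-coordinate = -5.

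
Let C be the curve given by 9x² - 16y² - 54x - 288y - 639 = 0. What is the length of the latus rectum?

64/3

Collect terms: 9(x² - 6x) -16(y² + 18y) = 639
Complete the square: 9(x - 3)² -16(y + 9)² = 639 + 81 - 1296 = -576
Divide by -576: (y + 9)²/36 - (x - 3)²/64 = 1
Hyperbola, center (3, -9), transverse axis vertical; a² = 36, b² = 64.
Latus rectum length = 2b²/a = 2·64/6 = 64/3.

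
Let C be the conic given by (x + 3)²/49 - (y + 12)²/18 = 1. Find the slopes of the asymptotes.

Center (-3, -12). The positive term is the x-term, so the transverse axis is horizontal; a² = 49, b² = 18.
For a horizontal hyperbola the asymptotes have slope ±b/a.
Here that is ±3√2/7.

3√2/7 and -3√2/7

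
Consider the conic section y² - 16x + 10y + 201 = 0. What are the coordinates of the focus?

(15, -5)

Only y is squared. Complete the square in y: (y + 5)² = 16(x - 11).
Vertex (11, -5); 4p = 16 so p = 4. Opens right.
Focus is p units from the vertex along the axis: (h + p, k).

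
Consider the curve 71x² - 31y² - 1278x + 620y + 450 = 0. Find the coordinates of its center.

(9, 10)

Collect terms: 71(x² - 18x) -31(y² - 20y) = -450
71(x - 9)² -31(y - 10)² = -450 + 5751 - 3100 = 2201
Divide by 2201: (x - 9)²/31 - (y - 10)²/71 = 1
Hyperbola with center (9, 10).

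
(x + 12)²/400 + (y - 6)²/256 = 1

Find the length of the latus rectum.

128/5

Center (-12, 6). The larger denominator 400 sits under the x-term, so the major axis is horizontal; a² = 400, b² = 256.
Latus rectum length = 2b²/a = 2·256/20 = 128/5.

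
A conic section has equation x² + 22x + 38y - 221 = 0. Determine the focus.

Only x is squared. Complete the square in x: (x + 11)² = -38(y - 9).
Vertex (-11, 9); 4p = -38 so p = -19/2. Opens down.
Focus is p units from the vertex along the axis: (h, k + p).

(-11, -1/2)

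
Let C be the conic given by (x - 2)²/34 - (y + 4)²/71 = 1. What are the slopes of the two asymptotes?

Center (2, -4). The positive term is the x-term, so the transverse axis is horizontal; a² = 34, b² = 71.
For a horizontal hyperbola the asymptotes have slope ±b/a.
Here that is ±√71/√34 = ±√2414/34.

√2414/34 and -√2414/34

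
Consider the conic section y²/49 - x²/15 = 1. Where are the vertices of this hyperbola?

(0, -7) and (0, 7)

Center (0, 0). The positive term is the y-term, so the transverse axis is vertical; a² = 49, b² = 15.
a = 7. Vertices at (h, k ± a).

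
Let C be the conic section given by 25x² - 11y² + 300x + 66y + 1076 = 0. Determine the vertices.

(-6, -2) and (-6, 8)

Collect terms: 25(x² + 12x) -11(y² - 6y) = -1076
Complete the square: 25(x + 6)² -11(y - 3)² = -1076 + 900 - 99 = -275
Divide through by -275 to get (y - 3)²/25 - (x + 6)²/11 = 1.
Hyperbola, center (-6, 3), transverse axis vertical; a² = 25, b² = 11.
a = 5. Vertices at (h, k ± a).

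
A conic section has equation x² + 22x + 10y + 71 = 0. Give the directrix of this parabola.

y = 15/2

Only x is squared. Complete the square in x: (x + 11)² = -10(y - 5).
Vertex (-11, 5); 4p = -10 so p = -5/2. Opens down.
Directrix is the horizontal line y = k − p = 5 − (-5/2) = 15/2.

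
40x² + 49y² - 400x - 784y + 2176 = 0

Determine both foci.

(2, 8) and (8, 8)

Rearranging, 40(x² - 10x) + 49(y² - 16y) = -2176.
Completing the square gives 40(x - 5)² + 49(y - 8)² = -2176 + 1000 + 3136 = 1960.
Divide through by 1960 to get (x - 5)²/49 + (y - 8)²/40 = 1.
Ellipse, center (5, 8), major axis horizontal; a² = 49, b² = 40.
c² = a² - b² = 49 - 40 = 9, so c = 3.
Foci lie on the horizontal axis through the center: (h ± c, k).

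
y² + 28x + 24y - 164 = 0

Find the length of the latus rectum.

28

Only y is squared. Complete the square in y: (y + 12)² = -28(x - 11).
Vertex (11, -12); 4p = -28 so p = -7. Opens left.
Latus rectum length = |4p| = 28.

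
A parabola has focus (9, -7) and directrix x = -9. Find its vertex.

(0, -7)

The vertex is the midpoint between the focus and the directrix along the axis of symmetry.
Axis is horizontal (directrix is vertical). Vertex x-coordinate = (9 + (-9))/2 = 0; y-coordinate = -7.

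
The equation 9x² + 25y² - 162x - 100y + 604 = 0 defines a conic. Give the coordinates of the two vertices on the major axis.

Group: 9(x² - 18x) + 25(y² - 4y) = -604
Completing the square gives 9(x - 9)² + 25(y - 2)² = -604 + 729 + 100 = 225.
Divide by 225: (x - 9)²/25 + (y - 2)²/9 = 1
Ellipse, center (9, 2), major axis horizontal; a² = 25, b² = 9.
a = 5. Vertices at (h ± a, k).

(4, 2) and (14, 2)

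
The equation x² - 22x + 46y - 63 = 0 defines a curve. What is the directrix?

y = 31/2

Only x is squared. Complete the square in x: (x - 11)² = -46(y - 4).
Vertex (11, 4); 4p = -46 so p = -23/2. Opens down.
Directrix is the horizontal line y = k − p = 4 − (-23/2) = 31/2.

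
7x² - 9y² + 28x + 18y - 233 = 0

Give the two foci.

7(x² + 4x) -9(y² - 2y) = 233
7(x + 2)² -9(y - 1)² = 233 + 28 - 9 = 252
Divide by 252: (x + 2)²/36 - (y - 1)²/28 = 1
Hyperbola, center (-2, 1), transverse axis horizontal; a² = 36, b² = 28.
c² = a² + b² = 36 + 28 = 64, so c = 8.
Foci lie on the horizontal axis through the center: (h ± c, k).

(-10, 1) and (6, 1)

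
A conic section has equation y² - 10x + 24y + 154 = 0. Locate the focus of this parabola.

Only y is squared. Complete the square in y: (y + 12)² = 10(x - 1).
Vertex (1, -12); 4p = 10 so p = 5/2. Opens right.
Focus is p units from the vertex along the axis: (h + p, k).

(7/2, -12)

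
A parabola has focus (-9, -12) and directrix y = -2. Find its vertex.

The vertex is the midpoint between the focus and the directrix along the axis of symmetry.
Axis is vertical (directrix is horizontal). Vertex y-coordinate = (-12 + (-2))/2 = -7; x-coordinate = -9.

(-9, -7)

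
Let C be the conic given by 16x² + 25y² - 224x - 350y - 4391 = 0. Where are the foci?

Rearranging, 16(x² - 14x) + 25(y² - 14y) = 4391.
16(x - 7)² + 25(y - 7)² = 4391 + 784 + 1225 = 6400
Divide through by 6400 to get (x - 7)²/400 + (y - 7)²/256 = 1.
Ellipse, center (7, 7), major axis horizontal; a² = 400, b² = 256.
c² = a² - b² = 400 - 256 = 144, so c = 12.
Foci lie on the horizontal axis through the center: (h ± c, k).

(-5, 7) and (19, 7)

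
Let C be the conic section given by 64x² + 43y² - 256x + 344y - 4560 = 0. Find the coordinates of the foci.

(2, -4 - √42) and (2, -4 + √42)

Group: 64(x² - 4x) + 43(y² + 8y) = 4560
Complete the square in x and y: 64(x - 2)² + 43(y + 4)² = 4560 + 256 + 688 = 5504
Divide by 5504: (x - 2)²/86 + (y + 4)²/128 = 1
Ellipse, center (2, -4), major axis vertical; a² = 128, b² = 86.
c² = a² - b² = 128 - 86 = 42, so c = √42.
Foci lie on the vertical axis through the center: (h, k ± c).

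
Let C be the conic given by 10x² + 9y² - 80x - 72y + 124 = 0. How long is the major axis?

Group: 10(x² - 8x) + 9(y² - 8y) = -124
Complete the square in x and y: 10(x - 4)² + 9(y - 4)² = -124 + 160 + 144 = 180
Divide by 180: (x - 4)²/18 + (y - 4)²/20 = 1
Ellipse, center (4, 4), major axis vertical; a² = 20, b² = 18.
a² = 20 so a = 2√5; the major axis has length 2a = 4√5.

4√5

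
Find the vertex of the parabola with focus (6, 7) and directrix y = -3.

The vertex is the midpoint between the focus and the directrix along the axis of symmetry.
Axis is vertical (directrix is horizontal). Vertex y-coordinate = (7 + (-3))/2 = 2; x-coordinate = 6.

(6, 2)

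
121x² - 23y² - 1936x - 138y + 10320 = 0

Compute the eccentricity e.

Group: 121(x² - 16x) -23(y² + 6y) = -10320
Completing the square gives 121(x - 8)² -23(y + 3)² = -10320 + 7744 - 207 = -2783.
Dividing both sides by -2783: (y + 3)²/121 - (x - 8)²/23 = 1
Hyperbola, center (8, -3), transverse axis vertical; a² = 121, b² = 23.
c² = a² + b² = 144, so c = 12.
e = c/a = 12/11.

e = 12/11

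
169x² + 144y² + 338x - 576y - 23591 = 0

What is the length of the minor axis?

169(x² + 2x) + 144(y² - 4y) = 23591
Complete the square in x and y: 169(x + 1)² + 144(y - 2)² = 23591 + 169 + 576 = 24336
Divide by 24336: (x + 1)²/144 + (y - 2)²/169 = 1
Ellipse, center (-1, 2), major axis vertical; a² = 169, b² = 144.
b² = 144 so b = 12; the minor axis has length 2b = 24.

24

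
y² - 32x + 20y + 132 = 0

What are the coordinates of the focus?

Only y is squared. Complete the square in y: (y + 10)² = 32(x - 1).
Vertex (1, -10); 4p = 32 so p = 8. Opens right.
Focus is p units from the vertex along the axis: (h + p, k).

(9, -10)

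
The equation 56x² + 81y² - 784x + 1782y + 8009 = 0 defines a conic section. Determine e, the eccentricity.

e = 5/9

56(x² - 14x) + 81(y² + 22y) = -8009
Complete the square in x and y: 56(x - 7)² + 81(y + 11)² = -8009 + 2744 + 9801 = 4536
Divide by 4536: (x - 7)²/81 + (y + 11)²/56 = 1
Ellipse, center (7, -11), major axis horizontal; a² = 81, b² = 56.
c² = a² - b² = 25, so c = 5.
e = c/a = 5/9.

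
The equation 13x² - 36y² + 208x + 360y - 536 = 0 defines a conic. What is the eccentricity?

e = 7/6

13(x² + 16x) -36(y² - 10y) = 536
Complete the square in x and y: 13(x + 8)² -36(y - 5)² = 536 + 832 - 900 = 468
Divide by 468: (x + 8)²/36 - (y - 5)²/13 = 1
Hyperbola, center (-8, 5), transverse axis horizontal; a² = 36, b² = 13.
c² = a² + b² = 49, so c = 7.
e = c/a = 7/6.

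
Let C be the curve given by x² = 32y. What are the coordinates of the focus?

Vertex (0, 0); 4p = 32 so p = 8. Opens up.
Focus is p units from the vertex along the axis: (h, k + p).

(0, 8)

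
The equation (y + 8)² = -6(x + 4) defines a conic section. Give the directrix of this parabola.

x = -5/2

Vertex (-4, -8); 4p = -6 so p = -3/2. Opens left.
Directrix is the vertical line x = h − p = -4 − (-3/2) = -5/2.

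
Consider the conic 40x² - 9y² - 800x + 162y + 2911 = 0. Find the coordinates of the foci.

Group: 40(x² - 20x) -9(y² - 18y) = -2911
Complete the square in x and y: 40(x - 10)² -9(y - 9)² = -2911 + 4000 - 729 = 360
Divide by 360: (x - 10)²/9 - (y - 9)²/40 = 1
Hyperbola, center (10, 9), transverse axis horizontal; a² = 9, b² = 40.
c² = a² + b² = 9 + 40 = 49, so c = 7.
Foci lie on the horizontal axis through the center: (h ± c, k).

(3, 9) and (17, 9)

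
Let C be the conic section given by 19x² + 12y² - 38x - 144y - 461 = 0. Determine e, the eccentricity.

e = √133/19

Rearranging, 19(x² - 2x) + 12(y² - 12y) = 461.
Complete the square: 19(x - 1)² + 12(y - 6)² = 461 + 19 + 432 = 912
Divide by 912: (x - 1)²/48 + (y - 6)²/76 = 1
Ellipse, center (1, 6), major axis vertical; a² = 76, b² = 48.
c² = a² - b² = 28, so c = 2√7.
e = c/a = 2√7/2√19 = √133/19.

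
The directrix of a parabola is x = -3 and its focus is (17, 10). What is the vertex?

The vertex is the midpoint between the focus and the directrix along the axis of symmetry.
Axis is horizontal (directrix is vertical). Vertex x-coordinate = (17 + (-3))/2 = 7; y-coordinate = 10.

(7, 10)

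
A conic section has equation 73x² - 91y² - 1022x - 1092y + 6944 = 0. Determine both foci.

(7, -6 - 2√41) and (7, -6 + 2√41)

73(x² - 14x) -91(y² + 12y) = -6944
Complete the square: 73(x - 7)² -91(y + 6)² = -6944 + 3577 - 3276 = -6643
Divide by -6643: (y + 6)²/73 - (x - 7)²/91 = 1
Hyperbola, center (7, -6), transverse axis vertical; a² = 73, b² = 91.
c² = a² + b² = 73 + 91 = 164, so c = 2√41.
Foci lie on the vertical axis through the center: (h, k ± c).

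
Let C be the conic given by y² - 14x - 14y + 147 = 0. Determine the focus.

Only y is squared. Complete the square in y: (y - 7)² = 14(x - 7).
Vertex (7, 7); 4p = 14 so p = 7/2. Opens right.
Focus is p units from the vertex along the axis: (h + p, k).

(21/2, 7)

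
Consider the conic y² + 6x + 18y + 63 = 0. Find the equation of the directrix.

Only y is squared. Complete the square in y: (y + 9)² = -6(x - 3).
Vertex (3, -9); 4p = -6 so p = -3/2. Opens left.
Directrix is the vertical line x = h − p = 3 − (-3/2) = 9/2.

x = 9/2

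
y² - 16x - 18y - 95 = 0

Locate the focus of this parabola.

Only y is squared. Complete the square in y: (y - 9)² = 16(x + 11).
Vertex (-11, 9); 4p = 16 so p = 4. Opens right.
Focus is p units from the vertex along the axis: (h + p, k).

(-7, 9)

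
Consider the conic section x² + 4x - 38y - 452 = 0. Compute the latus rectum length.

38

Only x is squared. Complete the square in x: (x + 2)² = 38(y + 12).
Vertex (-2, -12); 4p = 38 so p = 19/2. Opens up.
Latus rectum length = |4p| = 38.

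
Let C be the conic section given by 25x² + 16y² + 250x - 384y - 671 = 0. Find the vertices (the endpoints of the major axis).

Group the x- and y-terms: 25(x² + 10x) + 16(y² - 24y) = 671
Complete the square in x and y: 25(x + 5)² + 16(y - 12)² = 671 + 625 + 2304 = 3600
Dividing both sides by 3600: (x + 5)²/144 + (y - 12)²/225 = 1
Ellipse, center (-5, 12), major axis vertical; a² = 225, b² = 144.
a = 15. Vertices at (h, k ± a).

(-5, -3) and (-5, 27)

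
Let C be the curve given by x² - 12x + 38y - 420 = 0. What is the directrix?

y = 43/2

Only x is squared. Complete the square in x: (x - 6)² = -38(y - 12).
Vertex (6, 12); 4p = -38 so p = -19/2. Opens down.
Directrix is the horizontal line y = k − p = 12 − (-19/2) = 43/2.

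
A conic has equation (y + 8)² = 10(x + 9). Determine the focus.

(-13/2, -8)

Vertex (-9, -8); 4p = 10 so p = 5/2. Opens right.
Focus is p units from the vertex along the axis: (h + p, k).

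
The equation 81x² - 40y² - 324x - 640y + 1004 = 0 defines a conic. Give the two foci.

81(x² - 4x) -40(y² + 16y) = -1004
Completing the square gives 81(x - 2)² -40(y + 8)² = -1004 + 324 - 2560 = -3240.
Divide by -3240: (y + 8)²/81 - (x - 2)²/40 = 1
Hyperbola, center (2, -8), transverse axis vertical; a² = 81, b² = 40.
c² = a² + b² = 81 + 40 = 121, so c = 11.
Foci lie on the vertical axis through the center: (h, k ± c).

(2, -19) and (2, 3)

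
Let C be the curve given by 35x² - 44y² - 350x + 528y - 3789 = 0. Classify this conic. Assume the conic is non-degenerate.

No xy term. Coefficients of x² and y² are A = 35, C = -44.
A and C have opposite signs ⇒ hyperbola.

hyperbola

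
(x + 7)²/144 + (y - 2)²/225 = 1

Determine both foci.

Center (-7, 2). The larger denominator 225 sits under the y-term, so the major axis is vertical; a² = 225, b² = 144.
c² = a² - b² = 225 - 144 = 81, so c = 9.
Foci lie on the vertical axis through the center: (h, k ± c).

(-7, -7) and (-7, 11)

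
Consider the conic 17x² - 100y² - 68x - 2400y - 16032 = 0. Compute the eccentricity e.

Group: 17(x² - 4x) -100(y² + 24y) = 16032
Complete the square in x and y: 17(x - 2)² -100(y + 12)² = 16032 + 68 - 14400 = 1700
Divide by 1700: (x - 2)²/100 - (y + 12)²/17 = 1
Hyperbola, center (2, -12), transverse axis horizontal; a² = 100, b² = 17.
c² = a² + b² = 117, so c = 3√13.
e = c/a = 3√13/10.

e = 3√13/10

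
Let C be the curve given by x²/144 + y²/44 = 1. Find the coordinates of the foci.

Center (0, 0). The larger denominator 144 sits under the x-term, so the major axis is horizontal; a² = 144, b² = 44.
c² = a² - b² = 144 - 44 = 100, so c = 10.
Foci lie on the horizontal axis through the center: (h ± c, k).

(-10, 0) and (10, 0)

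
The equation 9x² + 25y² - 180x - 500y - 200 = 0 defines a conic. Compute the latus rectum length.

9(x² - 20x) + 25(y² - 20y) = 200
Complete the square in x and y: 9(x - 10)² + 25(y - 10)² = 200 + 900 + 2500 = 3600
Divide by 3600: (x - 10)²/400 + (y - 10)²/144 = 1
Ellipse, center (10, 10), major axis horizontal; a² = 400, b² = 144.
Latus rectum length = 2b²/a = 2·144/20 = 72/5.

72/5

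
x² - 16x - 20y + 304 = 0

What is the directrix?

y = 7

Only x is squared. Complete the square in x: (x - 8)² = 20(y - 12).
Vertex (8, 12); 4p = 20 so p = 5. Opens up.
Directrix is the horizontal line y = k − p = 12 − (5) = 7.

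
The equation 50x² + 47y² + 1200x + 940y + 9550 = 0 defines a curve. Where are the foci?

Group the x- and y-terms: 50(x² + 24x) + 47(y² + 20y) = -9550
50(x + 12)² + 47(y + 10)² = -9550 + 7200 + 4700 = 2350
Divide by 2350: (x + 12)²/47 + (y + 10)²/50 = 1
Ellipse, center (-12, -10), major axis vertical; a² = 50, b² = 47.
c² = a² - b² = 50 - 47 = 3, so c = √3.
Foci lie on the vertical axis through the center: (h, k ± c).

(-12, -10 - √3) and (-12, -10 + √3)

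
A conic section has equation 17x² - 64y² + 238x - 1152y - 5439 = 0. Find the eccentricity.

e = 9/8

Group: 17(x² + 14x) -64(y² + 18y) = 5439
Complete the square: 17(x + 7)² -64(y + 9)² = 5439 + 833 - 5184 = 1088
Divide by 1088: (x + 7)²/64 - (y + 9)²/17 = 1
Hyperbola, center (-7, -9), transverse axis horizontal; a² = 64, b² = 17.
c² = a² + b² = 81, so c = 9.
e = c/a = 9/8.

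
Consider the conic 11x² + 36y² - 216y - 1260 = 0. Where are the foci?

11x² + 36(y² - 6y) = 1260
Complete the square: 11x² + 36(y - 3)² = 1260 + 0 + 324 = 1584
Divide through by 1584 to get x²/144 + (y - 3)²/44 = 1.
Ellipse, center (0, 3), major axis horizontal; a² = 144, b² = 44.
c² = a² - b² = 144 - 44 = 100, so c = 10.
Foci lie on the horizontal axis through the center: (h ± c, k).

(-10, 3) and (10, 3)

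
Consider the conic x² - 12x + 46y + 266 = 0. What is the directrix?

Only x is squared. Complete the square in x: (x - 6)² = -46(y + 5).
Vertex (6, -5); 4p = -46 so p = -23/2. Opens down.
Directrix is the horizontal line y = k − p = -5 − (-23/2) = 13/2.

y = 13/2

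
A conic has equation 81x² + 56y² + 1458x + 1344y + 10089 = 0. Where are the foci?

(-9, -17) and (-9, -7)

Group: 81(x² + 18x) + 56(y² + 24y) = -10089
81(x + 9)² + 56(y + 12)² = -10089 + 6561 + 8064 = 4536
Divide through by 4536 to get (x + 9)²/56 + (y + 12)²/81 = 1.
Ellipse, center (-9, -12), major axis vertical; a² = 81, b² = 56.
c² = a² - b² = 81 - 56 = 25, so c = 5.
Foci lie on the vertical axis through the center: (h, k ± c).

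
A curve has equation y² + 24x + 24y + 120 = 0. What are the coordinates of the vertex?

Only y is squared. Complete the square in y: (y + 12)² = -24(x - 1).
Vertex (1, -12); 4p = -24 so p = -6. Opens left.

(1, -12)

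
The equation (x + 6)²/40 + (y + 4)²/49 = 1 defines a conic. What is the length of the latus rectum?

80/7

Center (-6, -4). The larger denominator 49 sits under the y-term, so the major axis is vertical; a² = 49, b² = 40.
Latus rectum length = 2b²/a = 2·40/7 = 80/7.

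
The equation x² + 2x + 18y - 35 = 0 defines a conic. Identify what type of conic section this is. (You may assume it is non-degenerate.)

parabola

No xy term. Coefficients of x² and y² are A = 1, C = 0.
Exactly one squared variable ⇒ parabola.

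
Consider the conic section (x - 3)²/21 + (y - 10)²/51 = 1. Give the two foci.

(3, 10 - √30) and (3, 10 + √30)

Center (3, 10). The larger denominator 51 sits under the y-term, so the major axis is vertical; a² = 51, b² = 21.
c² = a² - b² = 51 - 21 = 30, so c = √30.
Foci lie on the vertical axis through the center: (h, k ± c).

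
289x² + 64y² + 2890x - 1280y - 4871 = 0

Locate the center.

(-5, 10)

Group the x- and y-terms: 289(x² + 10x) + 64(y² - 20y) = 4871
Complete the square in x and y: 289(x + 5)² + 64(y - 10)² = 4871 + 7225 + 6400 = 18496
Divide through by 18496 to get (x + 5)²/64 + (y - 10)²/289 = 1.
Ellipse with center (-5, 10).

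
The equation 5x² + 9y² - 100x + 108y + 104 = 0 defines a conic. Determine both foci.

(2, -6) and (18, -6)

Rearranging, 5(x² - 20x) + 9(y² + 12y) = -104.
Complete the square: 5(x - 10)² + 9(y + 6)² = -104 + 500 + 324 = 720
Divide by 720: (x - 10)²/144 + (y + 6)²/80 = 1
Ellipse, center (10, -6), major axis horizontal; a² = 144, b² = 80.
c² = a² - b² = 144 - 80 = 64, so c = 8.
Foci lie on the horizontal axis through the center: (h ± c, k).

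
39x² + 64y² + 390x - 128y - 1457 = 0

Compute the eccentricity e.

Group the x- and y-terms: 39(x² + 10x) + 64(y² - 2y) = 1457
Completing the square gives 39(x + 5)² + 64(y - 1)² = 1457 + 975 + 64 = 2496.
Divide by 2496: (x + 5)²/64 + (y - 1)²/39 = 1
Ellipse, center (-5, 1), major axis horizontal; a² = 64, b² = 39.
c² = a² - b² = 25, so c = 5.
e = c/a = 5/8.

e = 5/8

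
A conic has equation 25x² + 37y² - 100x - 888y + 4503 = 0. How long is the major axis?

2√37

Rearranging, 25(x² - 4x) + 37(y² - 24y) = -4503.
Complete the square: 25(x - 2)² + 37(y - 12)² = -4503 + 100 + 5328 = 925
Dividing both sides by 925: (x - 2)²/37 + (y - 12)²/25 = 1
Ellipse, center (2, 12), major axis horizontal; a² = 37, b² = 25.
a² = 37 so a = √37; the major axis has length 2a = 2√37.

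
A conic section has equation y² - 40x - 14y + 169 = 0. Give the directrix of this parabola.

Only y is squared. Complete the square in y: (y - 7)² = 40(x - 3).
Vertex (3, 7); 4p = 40 so p = 10. Opens right.
Directrix is the vertical line x = h − p = 3 − (10) = -7.

x = -7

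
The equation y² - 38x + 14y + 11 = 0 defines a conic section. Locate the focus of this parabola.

(17/2, -7)

Only y is squared. Complete the square in y: (y + 7)² = 38(x + 1).
Vertex (-1, -7); 4p = 38 so p = 19/2. Opens right.
Focus is p units from the vertex along the axis: (h + p, k).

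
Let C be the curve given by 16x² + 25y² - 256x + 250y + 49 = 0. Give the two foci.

(2, -5) and (14, -5)

Collect terms: 16(x² - 16x) + 25(y² + 10y) = -49
16(x - 8)² + 25(y + 5)² = -49 + 1024 + 625 = 1600
Dividing both sides by 1600: (x - 8)²/100 + (y + 5)²/64 = 1
Ellipse, center (8, -5), major axis horizontal; a² = 100, b² = 64.
c² = a² - b² = 100 - 64 = 36, so c = 6.
Foci lie on the horizontal axis through the center: (h ± c, k).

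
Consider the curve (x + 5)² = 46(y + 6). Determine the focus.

(-5, 11/2)

Vertex (-5, -6); 4p = 46 so p = 23/2. Opens up.
Focus is p units from the vertex along the axis: (h, k + p).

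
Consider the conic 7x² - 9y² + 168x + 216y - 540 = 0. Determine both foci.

Group the x- and y-terms: 7(x² + 24x) -9(y² - 24y) = 540
7(x + 12)² -9(y - 12)² = 540 + 1008 - 1296 = 252
Dividing both sides by 252: (x + 12)²/36 - (y - 12)²/28 = 1
Hyperbola, center (-12, 12), transverse axis horizontal; a² = 36, b² = 28.
c² = a² + b² = 36 + 28 = 64, so c = 8.
Foci lie on the horizontal axis through the center: (h ± c, k).

(-20, 12) and (-4, 12)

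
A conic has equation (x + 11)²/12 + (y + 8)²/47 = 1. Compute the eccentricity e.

e = √1645/47

Center (-11, -8). The larger denominator 47 sits under the y-term, so the major axis is vertical; a² = 47, b² = 12.
c² = a² - b² = 35, so c = √35.
e = c/a = √35/√47 = √1645/47.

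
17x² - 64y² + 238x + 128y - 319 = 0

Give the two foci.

(-16, 1) and (2, 1)

Group: 17(x² + 14x) -64(y² - 2y) = 319
Complete the square: 17(x + 7)² -64(y - 1)² = 319 + 833 - 64 = 1088
Divide through by 1088 to get (x + 7)²/64 - (y - 1)²/17 = 1.
Hyperbola, center (-7, 1), transverse axis horizontal; a² = 64, b² = 17.
c² = a² + b² = 64 + 17 = 81, so c = 9.
Foci lie on the horizontal axis through the center: (h ± c, k).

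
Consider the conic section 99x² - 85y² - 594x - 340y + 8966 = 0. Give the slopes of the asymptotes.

Group: 99(x² - 6x) -85(y² + 4y) = -8966
Completing the square gives 99(x - 3)² -85(y + 2)² = -8966 + 891 - 340 = -8415.
Dividing both sides by -8415: (y + 2)²/99 - (x - 3)²/85 = 1
Hyperbola, center (3, -2), transverse axis vertical; a² = 99, b² = 85.
For a vertical hyperbola the asymptotes have slope ±a/b.
Here that is ±3√11/√85 = ±3√935/85.

3√935/85 and -3√935/85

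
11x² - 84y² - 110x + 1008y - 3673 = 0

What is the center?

(5, 6)

Collect terms: 11(x² - 10x) -84(y² - 12y) = 3673
11(x - 5)² -84(y - 6)² = 3673 + 275 - 3024 = 924
Divide by 924: (x - 5)²/84 - (y - 6)²/11 = 1
Hyperbola with center (5, 6).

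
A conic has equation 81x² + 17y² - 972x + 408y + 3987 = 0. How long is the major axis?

18

81(x² - 12x) + 17(y² + 24y) = -3987
Completing the square gives 81(x - 6)² + 17(y + 12)² = -3987 + 2916 + 2448 = 1377.
Divide through by 1377 to get (x - 6)²/17 + (y + 12)²/81 = 1.
Ellipse, center (6, -12), major axis vertical; a² = 81, b² = 17.
a² = 81 so a = 9; the major axis has length 2a = 18.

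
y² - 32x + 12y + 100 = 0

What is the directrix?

Only y is squared. Complete the square in y: (y + 6)² = 32(x - 2).
Vertex (2, -6); 4p = 32 so p = 8. Opens right.
Directrix is the vertical line x = h − p = 2 − (8) = -6.

x = -6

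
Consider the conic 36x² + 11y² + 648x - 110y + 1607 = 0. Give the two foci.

(-9, -5) and (-9, 15)

Group the x- and y-terms: 36(x² + 18x) + 11(y² - 10y) = -1607
Complete the square: 36(x + 9)² + 11(y - 5)² = -1607 + 2916 + 275 = 1584
Dividing both sides by 1584: (x + 9)²/44 + (y - 5)²/144 = 1
Ellipse, center (-9, 5), major axis vertical; a² = 144, b² = 44.
c² = a² - b² = 144 - 44 = 100, so c = 10.
Foci lie on the vertical axis through the center: (h, k ± c).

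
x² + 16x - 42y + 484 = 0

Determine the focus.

Only x is squared. Complete the square in x: (x + 8)² = 42(y - 10).
Vertex (-8, 10); 4p = 42 so p = 21/2. Opens up.
Focus is p units from the vertex along the axis: (h, k + p).

(-8, 41/2)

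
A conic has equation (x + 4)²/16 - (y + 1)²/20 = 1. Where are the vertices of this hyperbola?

(-8, -1) and (0, -1)

Center (-4, -1). The positive term is the x-term, so the transverse axis is horizontal; a² = 16, b² = 20.
a = 4. Vertices at (h ± a, k).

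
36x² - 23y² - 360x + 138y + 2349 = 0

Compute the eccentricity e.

Group: 36(x² - 10x) -23(y² - 6y) = -2349
Complete the square: 36(x - 5)² -23(y - 3)² = -2349 + 900 - 207 = -1656
Divide by -1656: (y - 3)²/72 - (x - 5)²/46 = 1
Hyperbola, center (5, 3), transverse axis vertical; a² = 72, b² = 46.
c² = a² + b² = 118, so c = √118.
e = c/a = √118/6√2 = √59/6.

e = √59/6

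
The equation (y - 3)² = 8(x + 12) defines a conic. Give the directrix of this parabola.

Vertex (-12, 3); 4p = 8 so p = 2. Opens right.
Directrix is the vertical line x = h − p = -12 − (2) = -14.

x = -14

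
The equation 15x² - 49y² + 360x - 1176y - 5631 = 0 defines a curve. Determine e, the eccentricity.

e = 8/7

Group the x- and y-terms: 15(x² + 24x) -49(y² + 24y) = 5631
Completing the square gives 15(x + 12)² -49(y + 12)² = 5631 + 2160 - 7056 = 735.
Divide through by 735 to get (x + 12)²/49 - (y + 12)²/15 = 1.
Hyperbola, center (-12, -12), transverse axis horizontal; a² = 49, b² = 15.
c² = a² + b² = 64, so c = 8.
e = c/a = 8/7.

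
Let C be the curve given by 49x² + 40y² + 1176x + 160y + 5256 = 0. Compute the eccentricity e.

Collect terms: 49(x² + 24x) + 40(y² + 4y) = -5256
Complete the square: 49(x + 12)² + 40(y + 2)² = -5256 + 7056 + 160 = 1960
Dividing both sides by 1960: (x + 12)²/40 + (y + 2)²/49 = 1
Ellipse, center (-12, -2), major axis vertical; a² = 49, b² = 40.
c² = a² - b² = 9, so c = 3.
e = c/a = 3/7.

e = 3/7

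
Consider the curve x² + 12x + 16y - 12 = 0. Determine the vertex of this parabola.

(-6, 3)

Only x is squared. Complete the square in x: (x + 6)² = -16(y - 3).
Vertex (-6, 3); 4p = -16 so p = -4. Opens down.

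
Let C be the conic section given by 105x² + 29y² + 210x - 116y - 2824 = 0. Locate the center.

105(x² + 2x) + 29(y² - 4y) = 2824
105(x + 1)² + 29(y - 2)² = 2824 + 105 + 116 = 3045
Dividing both sides by 3045: (x + 1)²/29 + (y - 2)²/105 = 1
Ellipse with center (-1, 2).

(-1, 2)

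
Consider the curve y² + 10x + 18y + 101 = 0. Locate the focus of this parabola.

(-9/2, -9)

Only y is squared. Complete the square in y: (y + 9)² = -10(x + 2).
Vertex (-2, -9); 4p = -10 so p = -5/2. Opens left.
Focus is p units from the vertex along the axis: (h + p, k).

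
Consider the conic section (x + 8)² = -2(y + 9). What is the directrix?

Vertex (-8, -9); 4p = -2 so p = -1/2. Opens down.
Directrix is the horizontal line y = k − p = -9 − (-1/2) = -17/2.

y = -17/2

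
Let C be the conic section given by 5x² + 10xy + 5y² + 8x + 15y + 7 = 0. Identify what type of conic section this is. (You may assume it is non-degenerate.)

parabola

A = 5, B = 10, C = 5.
Discriminant B² − 4AC = 10² − 4·5·5 = 0.
B² − 4AC = 0 ⇒ parabola.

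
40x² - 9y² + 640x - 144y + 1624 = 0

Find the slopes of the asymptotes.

2√10/3 and -2√10/3

Group: 40(x² + 16x) -9(y² + 16y) = -1624
40(x + 8)² -9(y + 8)² = -1624 + 2560 - 576 = 360
Dividing both sides by 360: (x + 8)²/9 - (y + 8)²/40 = 1
Hyperbola, center (-8, -8), transverse axis horizontal; a² = 9, b² = 40.
For a horizontal hyperbola the asymptotes have slope ±b/a.
Here that is ±2√10/3.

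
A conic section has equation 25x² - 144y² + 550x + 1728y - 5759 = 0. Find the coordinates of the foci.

Group the x- and y-terms: 25(x² + 22x) -144(y² - 12y) = 5759
25(x + 11)² -144(y - 6)² = 5759 + 3025 - 5184 = 3600
Dividing both sides by 3600: (x + 11)²/144 - (y - 6)²/25 = 1
Hyperbola, center (-11, 6), transverse axis horizontal; a² = 144, b² = 25.
c² = a² + b² = 144 + 25 = 169, so c = 13.
Foci lie on the horizontal axis through the center: (h ± c, k).

(-24, 6) and (2, 6)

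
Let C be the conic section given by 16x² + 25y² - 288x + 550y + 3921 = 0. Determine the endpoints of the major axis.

16(x² - 18x) + 25(y² + 22y) = -3921
Complete the square: 16(x - 9)² + 25(y + 11)² = -3921 + 1296 + 3025 = 400
Divide through by 400 to get (x - 9)²/25 + (y + 11)²/16 = 1.
Ellipse, center (9, -11), major axis horizontal; a² = 25, b² = 16.
a = 5. Vertices at (h ± a, k).

(4, -11) and (14, -11)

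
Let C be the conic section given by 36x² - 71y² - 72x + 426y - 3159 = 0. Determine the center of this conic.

(1, 3)

Group the x- and y-terms: 36(x² - 2x) -71(y² - 6y) = 3159
Complete the square: 36(x - 1)² -71(y - 3)² = 3159 + 36 - 639 = 2556
Divide by 2556: (x - 1)²/71 - (y - 3)²/36 = 1
Hyperbola with center (1, 3).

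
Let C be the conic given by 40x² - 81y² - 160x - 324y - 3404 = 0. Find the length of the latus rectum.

40(x² - 4x) -81(y² + 4y) = 3404
40(x - 2)² -81(y + 2)² = 3404 + 160 - 324 = 3240
Dividing both sides by 3240: (x - 2)²/81 - (y + 2)²/40 = 1
Hyperbola, center (2, -2), transverse axis horizontal; a² = 81, b² = 40.
Latus rectum length = 2b²/a = 2·40/9 = 80/9.

80/9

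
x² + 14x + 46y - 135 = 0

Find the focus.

(-7, -15/2)

Only x is squared. Complete the square in x: (x + 7)² = -46(y - 4).
Vertex (-7, 4); 4p = -46 so p = -23/2. Opens down.
Focus is p units from the vertex along the axis: (h, k + p).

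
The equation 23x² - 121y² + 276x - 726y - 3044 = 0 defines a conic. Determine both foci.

(-18, -3) and (6, -3)

Group the x- and y-terms: 23(x² + 12x) -121(y² + 6y) = 3044
Complete the square: 23(x + 6)² -121(y + 3)² = 3044 + 828 - 1089 = 2783
Divide by 2783: (x + 6)²/121 - (y + 3)²/23 = 1
Hyperbola, center (-6, -3), transverse axis horizontal; a² = 121, b² = 23.
c² = a² + b² = 121 + 23 = 144, so c = 12.
Foci lie on the horizontal axis through the center: (h ± c, k).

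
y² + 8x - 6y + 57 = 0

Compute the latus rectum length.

Only y is squared. Complete the square in y: (y - 3)² = -8(x + 6).
Vertex (-6, 3); 4p = -8 so p = -2. Opens left.
Latus rectum length = |4p| = 8.

8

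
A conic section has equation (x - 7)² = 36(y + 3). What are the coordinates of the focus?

(7, 6)

Vertex (7, -3); 4p = 36 so p = 9. Opens up.
Focus is p units from the vertex along the axis: (h, k + p).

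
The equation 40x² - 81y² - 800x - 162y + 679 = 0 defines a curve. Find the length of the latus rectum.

80/9

Group: 40(x² - 20x) -81(y² + 2y) = -679
Complete the square: 40(x - 10)² -81(y + 1)² = -679 + 4000 - 81 = 3240
Dividing both sides by 3240: (x - 10)²/81 - (y + 1)²/40 = 1
Hyperbola, center (10, -1), transverse axis horizontal; a² = 81, b² = 40.
Latus rectum length = 2b²/a = 2·40/9 = 80/9.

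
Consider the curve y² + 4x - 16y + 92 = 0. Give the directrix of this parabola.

Only y is squared. Complete the square in y: (y - 8)² = -4(x + 7).
Vertex (-7, 8); 4p = -4 so p = -1. Opens left.
Directrix is the vertical line x = h − p = -7 − (-1) = -6.

x = -6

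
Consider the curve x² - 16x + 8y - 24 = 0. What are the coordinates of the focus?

(8, 9)

Only x is squared. Complete the square in x: (x - 8)² = -8(y - 11).
Vertex (8, 11); 4p = -8 so p = -2. Opens down.
Focus is p units from the vertex along the axis: (h, k + p).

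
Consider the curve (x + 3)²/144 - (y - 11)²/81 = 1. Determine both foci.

(-18, 11) and (12, 11)

Center (-3, 11). The positive term is the x-term, so the transverse axis is horizontal; a² = 144, b² = 81.
c² = a² + b² = 144 + 81 = 225, so c = 15.
Foci lie on the horizontal axis through the center: (h ± c, k).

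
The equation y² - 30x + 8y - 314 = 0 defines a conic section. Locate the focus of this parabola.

(-7/2, -4)

Only y is squared. Complete the square in y: (y + 4)² = 30(x + 11).
Vertex (-11, -4); 4p = 30 so p = 15/2. Opens right.
Focus is p units from the vertex along the axis: (h + p, k).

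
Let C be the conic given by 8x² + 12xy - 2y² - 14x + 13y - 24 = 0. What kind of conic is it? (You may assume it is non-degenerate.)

hyperbola

A = 8, B = 12, C = -2.
Discriminant B² − 4AC = 12² − 4·8·(-2) = 208.
B² − 4AC > 0 ⇒ hyperbola.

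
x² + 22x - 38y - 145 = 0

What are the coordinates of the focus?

Only x is squared. Complete the square in x: (x + 11)² = 38(y + 7).
Vertex (-11, -7); 4p = 38 so p = 19/2. Opens up.
Focus is p units from the vertex along the axis: (h, k + p).

(-11, 5/2)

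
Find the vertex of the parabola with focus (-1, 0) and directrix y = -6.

(-1, -3)

The vertex is the midpoint between the focus and the directrix along the axis of symmetry.
Axis is vertical (directrix is horizontal). Vertex y-coordinate = (0 + (-6))/2 = -3; x-coordinate = -1.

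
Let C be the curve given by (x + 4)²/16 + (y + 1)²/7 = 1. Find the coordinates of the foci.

Center (-4, -1). The larger denominator 16 sits under the x-term, so the major axis is horizontal; a² = 16, b² = 7.
c² = a² - b² = 16 - 7 = 9, so c = 3.
Foci lie on the horizontal axis through the center: (h ± c, k).

(-7, -1) and (-1, -1)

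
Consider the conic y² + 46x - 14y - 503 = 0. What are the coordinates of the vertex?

(12, 7)

Only y is squared. Complete the square in y: (y - 7)² = -46(x - 12).
Vertex (12, 7); 4p = -46 so p = -23/2. Opens left.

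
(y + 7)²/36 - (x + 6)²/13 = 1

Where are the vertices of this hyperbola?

(-6, -13) and (-6, -1)

Center (-6, -7). The positive term is the y-term, so the transverse axis is vertical; a² = 36, b² = 13.
a = 6. Vertices at (h, k ± a).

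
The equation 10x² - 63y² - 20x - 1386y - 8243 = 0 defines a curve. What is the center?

(1, -11)

Collect terms: 10(x² - 2x) -63(y² + 22y) = 8243
Complete the square: 10(x - 1)² -63(y + 11)² = 8243 + 10 - 7623 = 630
Dividing both sides by 630: (x - 1)²/63 - (y + 11)²/10 = 1
Hyperbola with center (1, -11).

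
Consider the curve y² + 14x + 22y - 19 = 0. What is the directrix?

Only y is squared. Complete the square in y: (y + 11)² = -14(x - 10).
Vertex (10, -11); 4p = -14 so p = -7/2. Opens left.
Directrix is the vertical line x = h − p = 10 − (-7/2) = 27/2.

x = 27/2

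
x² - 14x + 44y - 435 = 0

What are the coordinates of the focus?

(7, 0)

Only x is squared. Complete the square in x: (x - 7)² = -44(y - 11).
Vertex (7, 11); 4p = -44 so p = -11. Opens down.
Focus is p units from the vertex along the axis: (h, k + p).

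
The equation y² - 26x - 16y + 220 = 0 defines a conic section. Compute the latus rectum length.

Only y is squared. Complete the square in y: (y - 8)² = 26(x - 6).
Vertex (6, 8); 4p = 26 so p = 13/2. Opens right.
Latus rectum length = |4p| = 26.

26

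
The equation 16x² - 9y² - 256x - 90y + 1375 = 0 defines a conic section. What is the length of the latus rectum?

16(x² - 16x) -9(y² + 10y) = -1375
Complete the square in x and y: 16(x - 8)² -9(y + 5)² = -1375 + 1024 - 225 = -576
Divide by -576: (y + 5)²/64 - (x - 8)²/36 = 1
Hyperbola, center (8, -5), transverse axis vertical; a² = 64, b² = 36.
Latus rectum length = 2b²/a = 2·36/8 = 9.

9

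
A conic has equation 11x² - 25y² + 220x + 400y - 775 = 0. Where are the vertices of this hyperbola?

(-15, 8) and (-5, 8)

Rearranging, 11(x² + 20x) -25(y² - 16y) = 775.
Complete the square: 11(x + 10)² -25(y - 8)² = 775 + 1100 - 1600 = 275
Divide through by 275 to get (x + 10)²/25 - (y - 8)²/11 = 1.
Hyperbola, center (-10, 8), transverse axis horizontal; a² = 25, b² = 11.
a = 5. Vertices at (h ± a, k).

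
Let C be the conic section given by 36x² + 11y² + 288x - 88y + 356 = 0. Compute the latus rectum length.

36(x² + 8x) + 11(y² - 8y) = -356
Complete the square in x and y: 36(x + 4)² + 11(y - 4)² = -356 + 576 + 176 = 396
Dividing both sides by 396: (x + 4)²/11 + (y - 4)²/36 = 1
Ellipse, center (-4, 4), major axis vertical; a² = 36, b² = 11.
Latus rectum length = 2b²/a = 2·11/6 = 11/3.

11/3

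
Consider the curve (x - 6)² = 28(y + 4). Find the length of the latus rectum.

28

Vertex (6, -4); 4p = 28 so p = 7. Opens up.
Latus rectum length = |4p| = 28.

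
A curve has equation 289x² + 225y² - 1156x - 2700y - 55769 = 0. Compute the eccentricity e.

Collect terms: 289(x² - 4x) + 225(y² - 12y) = 55769
Complete the square: 289(x - 2)² + 225(y - 6)² = 55769 + 1156 + 8100 = 65025
Divide through by 65025 to get (x - 2)²/225 + (y - 6)²/289 = 1.
Ellipse, center (2, 6), major axis vertical; a² = 289, b² = 225.
c² = a² - b² = 64, so c = 8.
e = c/a = 8/17.

e = 8/17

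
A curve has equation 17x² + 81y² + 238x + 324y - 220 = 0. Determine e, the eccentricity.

17(x² + 14x) + 81(y² + 4y) = 220
Complete the square in x and y: 17(x + 7)² + 81(y + 2)² = 220 + 833 + 324 = 1377
Dividing both sides by 1377: (x + 7)²/81 + (y + 2)²/17 = 1
Ellipse, center (-7, -2), major axis horizontal; a² = 81, b² = 17.
c² = a² - b² = 64, so c = 8.
e = c/a = 8/9.

e = 8/9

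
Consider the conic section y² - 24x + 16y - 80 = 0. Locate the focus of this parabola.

Only y is squared. Complete the square in y: (y + 8)² = 24(x + 6).
Vertex (-6, -8); 4p = 24 so p = 6. Opens right.
Focus is p units from the vertex along the axis: (h + p, k).

(0, -8)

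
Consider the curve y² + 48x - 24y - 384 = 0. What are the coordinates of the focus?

(-1, 12)

Only y is squared. Complete the square in y: (y - 12)² = -48(x - 11).
Vertex (11, 12); 4p = -48 so p = -12. Opens left.
Focus is p units from the vertex along the axis: (h + p, k).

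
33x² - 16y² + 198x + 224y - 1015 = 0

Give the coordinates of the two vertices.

(-7, 7) and (1, 7)

Collect terms: 33(x² + 6x) -16(y² - 14y) = 1015
Completing the square gives 33(x + 3)² -16(y - 7)² = 1015 + 297 - 784 = 528.
Divide through by 528 to get (x + 3)²/16 - (y - 7)²/33 = 1.
Hyperbola, center (-3, 7), transverse axis horizontal; a² = 16, b² = 33.
a = 4. Vertices at (h ± a, k).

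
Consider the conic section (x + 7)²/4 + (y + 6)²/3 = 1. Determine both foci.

Center (-7, -6). The larger denominator 4 sits under the x-term, so the major axis is horizontal; a² = 4, b² = 3.
c² = a² - b² = 4 - 3 = 1, so c = 1.
Foci lie on the horizontal axis through the center: (h ± c, k).

(-8, -6) and (-6, -6)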